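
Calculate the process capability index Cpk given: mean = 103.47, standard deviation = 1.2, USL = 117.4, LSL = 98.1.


Cpu = (USL - mean) / (3*sigma) = (117.4 - 103.47) / (3*1.2) = 3.8694
Cpl = (mean - LSL) / (3*sigma) = (103.47 - 98.1) / (3*1.2) = 1.4917
Cpk = min(Cpu, Cpl) = 1.4917

1.4917


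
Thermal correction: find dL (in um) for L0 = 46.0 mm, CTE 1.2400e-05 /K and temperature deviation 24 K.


dL = L * alpha * dT
= 46.0 * 1.2400e-05 * 24
= 0.0136896 mm
dL_um = 0.0136896 * 1000 = 13.6896 um

13.6896


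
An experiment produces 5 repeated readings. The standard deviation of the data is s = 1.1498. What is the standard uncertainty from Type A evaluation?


u_A = s / sqrt(n)
u_A = 1.1498 / sqrt(5)
u_A = 1.1498 / 2.236068
u_A = 0.5142

0.5142


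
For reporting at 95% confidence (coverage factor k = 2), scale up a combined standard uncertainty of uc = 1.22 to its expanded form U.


U = k * uc
U = 2 * 1.22
U = 2.4400

2.4400


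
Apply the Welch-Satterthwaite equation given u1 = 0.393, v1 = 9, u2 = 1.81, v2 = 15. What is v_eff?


uc = sqrt(u1^2 + u2^2) = sqrt(0.393^2 + 1.81^2) = 1.8521741
v_eff = uc^4 / (u1^4/v1 + u2^4/v2)
= 1.8521741^4 / (0.393^4/9 + 1.81^4/15)
= 11.768666 / 0.71817258
v_eff = 16.3870

16.3870


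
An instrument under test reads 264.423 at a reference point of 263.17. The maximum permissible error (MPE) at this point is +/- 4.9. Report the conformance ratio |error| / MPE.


e = indication - reference = 264.423 - 263.17 = 1.2530
|e| = 1.2530
ratio = |e| / MPE = 1.2530 / 4.9
ratio = 0.2557

0.2557


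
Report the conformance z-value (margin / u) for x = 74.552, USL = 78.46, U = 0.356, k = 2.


u = U / k = 0.356 / 2 = 0.178
margin = |USL - x| = |78.46 - 74.552| = 3.908
z = margin / u = 3.908 / 0.178
z = 21.9551

21.9551


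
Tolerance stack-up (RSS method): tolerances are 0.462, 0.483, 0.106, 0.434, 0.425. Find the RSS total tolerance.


RSS = sqrt(0.462^2 + 0.483^2 + 0.106^2 + 0.434^2 + 0.425^2)
= sqrt(0.82695)
= 0.9094

0.9094


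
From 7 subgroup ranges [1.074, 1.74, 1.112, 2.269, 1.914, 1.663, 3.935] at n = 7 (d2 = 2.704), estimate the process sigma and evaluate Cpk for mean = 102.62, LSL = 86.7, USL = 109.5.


R_bar = (1.074 + 1.74 + 1.112 + 2.269 + 1.914 + 1.663 + 3.935) / 7 = 1.9581429
sigma = R_bar / d2 = 1.9581429 / 2.704 = 0.72416527
Cp = (USL - LSL)/(6*sigma) = (109.5 - 86.7)/(6*0.72416527) = 5.2474
Cpu = (109.5 - 102.62)/(3*0.72416527) = 3.1669
Cpl = (102.62 - 86.7)/(3*0.72416527) = 7.3280
Cpk = min(Cpu, Cpl) = 3.1669

3.1669


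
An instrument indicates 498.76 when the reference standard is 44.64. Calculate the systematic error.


Systematic error = measured - true
= 498.76 - 44.64
= 454.1200

454.1200


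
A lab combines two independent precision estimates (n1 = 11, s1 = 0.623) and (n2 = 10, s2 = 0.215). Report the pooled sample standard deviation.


s_p = sqrt(((n1-1)*s1^2 + (n2-1)*s2^2) / (n1+n2-2))
numerator = (11-1)*0.623^2 + (10-1)*0.215^2 = 3.88129 + 0.416025 = 4.297315
denominator = 11 + 10 - 2 = 19
s_p^2 = 4.297315 / 19 = 0.22617447
s_p = sqrt(0.22617447) = 0.4756

0.4756


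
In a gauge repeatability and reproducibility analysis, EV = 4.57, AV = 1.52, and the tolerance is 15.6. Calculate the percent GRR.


GRR = sqrt(EV^2 + AV^2) = sqrt(4.57^2 + 1.52^2) = 4.8161499
%GRR = GRR / tol * 100 = 4.8161499 / 15.6 * 100
%GRR = 30.8728

30.8728


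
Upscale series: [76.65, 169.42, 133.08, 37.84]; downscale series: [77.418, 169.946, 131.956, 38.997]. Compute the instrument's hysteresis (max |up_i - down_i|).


|76.65 - 77.418| = 0.7680
|169.42 - 169.946| = 0.5260
|133.08 - 131.956| = 1.1240
|37.84 - 38.997| = 1.1570
hysteresis = max(diffs) = 1.1570

1.1570


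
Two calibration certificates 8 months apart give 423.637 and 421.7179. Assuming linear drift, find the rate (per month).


rate = (v2 - v1) / months
= (421.7179 - 423.637) / 8
= -1.9191 / 8
= -0.2399

-0.2399


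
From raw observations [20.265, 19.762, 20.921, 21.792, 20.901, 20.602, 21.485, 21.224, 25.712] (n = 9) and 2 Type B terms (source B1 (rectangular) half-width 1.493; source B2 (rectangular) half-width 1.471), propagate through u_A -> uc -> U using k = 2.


mean = (20.265 + 19.762 + 20.921 + 21.792 + 20.901 + 20.602 + 21.485 + 21.224 + 25.712) / 9 = 21.40711111
s = sqrt(sum((x - mean)^2)/(n-1)) = 1.7273994
u_A = s / sqrt(n) = 1.7273994 / sqrt(9) = 0.5757998
u_B1 = 1.493 / sqrt(3) = 0.86198395
u_B2 = 1.471 / sqrt(3) = 0.84928225
uc = sqrt(0.5757998^2 + 0.86198395^2 + 0.84928225^2) = 1.3400903
U = k * uc = 2 * 1.3400903
U = 2.6802

2.6802


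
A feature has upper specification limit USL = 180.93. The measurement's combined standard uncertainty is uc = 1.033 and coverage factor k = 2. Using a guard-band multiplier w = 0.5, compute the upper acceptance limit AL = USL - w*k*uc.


U = k * uc = 2 * 1.033 = 2.066
guard band g = w * U = 0.5 * 2.066 = 1.033
AL = USL - g = 180.93 - 1.033
AL = 179.8970

179.8970


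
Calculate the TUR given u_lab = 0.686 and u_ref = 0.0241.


TUR = u_lab / u_ref
= 0.686 / 0.0241
= 28.4647

28.4647


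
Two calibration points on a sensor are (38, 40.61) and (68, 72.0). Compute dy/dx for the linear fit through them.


slope = (y2 - y1) / (x2 - x1)
= (72.0 - 40.61) / (68 - 38)
= 31.3900 / 30
= 1.0463

1.0463


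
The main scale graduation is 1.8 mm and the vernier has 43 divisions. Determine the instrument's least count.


LC = MSD / n_div
= 1.8 / 43
= 0.0419

0.0419


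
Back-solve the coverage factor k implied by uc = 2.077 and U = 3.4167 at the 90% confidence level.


k = U / uc
k = 3.4167 / 2.077
k = 1.645

1.645


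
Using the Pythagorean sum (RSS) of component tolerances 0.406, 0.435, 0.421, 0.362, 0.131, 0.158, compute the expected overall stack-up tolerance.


RSS = sqrt(0.406^2 + 0.435^2 + 0.421^2 + 0.362^2 + 0.131^2 + 0.158^2)
= sqrt(0.704471)
= 0.8393

0.8393


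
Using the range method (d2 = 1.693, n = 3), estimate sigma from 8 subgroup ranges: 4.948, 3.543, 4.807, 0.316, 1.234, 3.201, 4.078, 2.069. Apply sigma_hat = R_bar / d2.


R_bar = (4.948 + 3.543 + 4.807 + 0.316 + 1.234 + 3.201 + 4.078 + 2.069) / 8
R_bar = 24.196 / 8 = 3.0245
sigma_hat = R_bar / d2 = 3.0245 / 1.693 = 1.7865

1.7865


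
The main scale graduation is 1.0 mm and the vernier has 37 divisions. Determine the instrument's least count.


LC = MSD / n_div
= 1.0 / 37
= 0.0270

0.0270


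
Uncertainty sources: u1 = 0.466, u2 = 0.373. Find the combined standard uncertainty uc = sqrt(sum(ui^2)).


uc = sqrt(0.466^2 + 0.373^2)
uc = sqrt(0.356285)
uc = 0.5969

0.5969


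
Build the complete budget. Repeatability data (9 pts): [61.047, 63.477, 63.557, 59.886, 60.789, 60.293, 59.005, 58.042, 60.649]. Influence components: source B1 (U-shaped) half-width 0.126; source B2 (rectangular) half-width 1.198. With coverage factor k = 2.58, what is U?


mean = (61.047 + 63.477 + 63.557 + 59.886 + 60.789 + 60.293 + 59.005 + 58.042 + 60.649) / 9 = 60.74944444
s = sqrt(sum((x - mean)^2)/(n-1)) = 1.8285698
u_A = s / sqrt(n) = 1.8285698 / sqrt(9) = 0.60952327
u_B1 = 0.126 / sqrt(2) = 0.089095454
u_B2 = 1.198 / sqrt(3) = 0.69166562
uc = sqrt(0.60952327^2 + 0.089095454^2 + 0.69166562^2) = 0.92620621
U = k * uc = 2.58 * 0.92620621
U = 2.3896

2.3896


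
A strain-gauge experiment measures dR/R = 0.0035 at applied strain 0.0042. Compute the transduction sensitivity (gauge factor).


GF = (dR/R) / epsilon
= 0.0035 / 0.0042
= 0.8333

0.8333


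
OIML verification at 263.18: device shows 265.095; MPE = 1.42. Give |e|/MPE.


e = indication - reference = 265.095 - 263.18 = 1.9150
|e| = 1.9150
ratio = |e| / MPE = 1.9150 / 1.42
ratio = 1.3486

1.3486


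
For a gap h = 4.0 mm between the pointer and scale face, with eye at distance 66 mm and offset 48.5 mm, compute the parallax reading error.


error = h * offset / d
= 4.0 * 48.5 / 66
= 2.9394

2.9394


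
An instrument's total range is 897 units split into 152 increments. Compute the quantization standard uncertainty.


resolution = range / divisions
resolution = 897 / 152 = 5.9013158
u_res = resolution / (2*sqrt(3))
u_res = 5.9013158 / 3.4641016
u_res = 1.7036

1.7036


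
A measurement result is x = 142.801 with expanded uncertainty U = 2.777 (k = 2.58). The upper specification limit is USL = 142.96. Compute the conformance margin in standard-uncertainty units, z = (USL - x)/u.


u = U / k = 2.777 / 2.58 = 1.0763566
margin = |USL - x| = |142.96 - 142.801| = 0.159
z = margin / u = 0.159 / 1.0763566
z = 0.1477

0.1477


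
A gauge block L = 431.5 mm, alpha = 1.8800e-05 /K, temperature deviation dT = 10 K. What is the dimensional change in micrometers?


dL = L * alpha * dT
= 431.5 * 1.8800e-05 * 10
= 0.0811220 mm
dL_um = 0.0811220 * 1000 = 81.1220 um

81.1220


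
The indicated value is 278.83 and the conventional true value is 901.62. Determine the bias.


Systematic error = measured - true
= 278.83 - 901.62
= -622.7900

-622.7900


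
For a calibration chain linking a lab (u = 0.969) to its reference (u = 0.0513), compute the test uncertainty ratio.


TUR = u_lab / u_ref
= 0.969 / 0.0513
= 18.8889

18.8889


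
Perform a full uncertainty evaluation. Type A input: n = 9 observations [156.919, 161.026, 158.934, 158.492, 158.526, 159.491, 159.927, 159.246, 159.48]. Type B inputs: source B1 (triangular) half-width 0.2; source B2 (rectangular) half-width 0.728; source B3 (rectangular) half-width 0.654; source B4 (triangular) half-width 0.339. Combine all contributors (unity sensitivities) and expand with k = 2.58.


mean = (156.919 + 161.026 + 158.934 + 158.492 + 158.526 + 159.491 + 159.927 + 159.246 + 159.48) / 9 = 159.1156667
s = sqrt(sum((x - mean)^2)/(n-1)) = 1.1287853
u_A = s / sqrt(n) = 1.1287853 / sqrt(9) = 0.37626177
u_B1 = 0.2 / sqrt(6) = 0.081649658
u_B2 = 0.728 / sqrt(3) = 0.420311
u_B3 = 0.654 / sqrt(3) = 0.37758708
u_B4 = 0.339 / sqrt(6) = 0.13839617
uc = sqrt(0.37626177^2 + 0.081649658^2 + 0.420311^2 + 0.37758708^2 + 0.13839617^2) = 0.69758614
U = k * uc = 2.58 * 0.69758614
U = 1.7998

1.7998


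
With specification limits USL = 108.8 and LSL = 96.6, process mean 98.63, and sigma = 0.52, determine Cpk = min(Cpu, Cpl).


Cpu = (USL - mean) / (3*sigma) = (108.8 - 98.63) / (3*0.52) = 6.5192
Cpl = (mean - LSL) / (3*sigma) = (98.63 - 96.6) / (3*0.52) = 1.3013
Cpk = min(Cpu, Cpl) = 1.3013

1.3013


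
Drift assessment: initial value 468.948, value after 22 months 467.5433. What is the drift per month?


rate = (v2 - v1) / months
= (467.5433 - 468.948) / 22
= -1.4047 / 22
= -0.0638

-0.0638


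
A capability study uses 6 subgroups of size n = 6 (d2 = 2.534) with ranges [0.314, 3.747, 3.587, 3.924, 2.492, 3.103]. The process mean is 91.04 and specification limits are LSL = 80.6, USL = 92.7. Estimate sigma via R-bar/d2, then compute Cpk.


R_bar = (0.314 + 3.747 + 3.587 + 3.924 + 2.492 + 3.103) / 6 = 2.8611667
sigma = R_bar / d2 = 2.8611667 / 2.534 = 1.1291108
Cp = (USL - LSL)/(6*sigma) = (92.7 - 80.6)/(6*1.1291108) = 1.7861
Cpu = (92.7 - 91.04)/(3*1.1291108) = 0.4901
Cpl = (91.04 - 80.6)/(3*1.1291108) = 3.0821
Cpk = min(Cpu, Cpl) = 0.4901

0.4901


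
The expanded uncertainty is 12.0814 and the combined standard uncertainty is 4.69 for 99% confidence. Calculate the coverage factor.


k = U / uc
k = 12.0814 / 4.69
k = 2.576

2.576


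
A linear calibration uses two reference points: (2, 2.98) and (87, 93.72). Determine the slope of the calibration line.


slope = (y2 - y1) / (x2 - x1)
= (93.72 - 2.98) / (87 - 2)
= 90.7400 / 85
= 1.0675

1.0675


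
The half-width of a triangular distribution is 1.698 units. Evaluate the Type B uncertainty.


u_B = half_width / sqrt(6)
u_B = 1.698 / 2.4494897
u_B = 0.6932

0.6932


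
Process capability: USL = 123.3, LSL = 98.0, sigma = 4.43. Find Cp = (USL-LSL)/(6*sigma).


Cp = (USL - LSL) / (6 * sigma)
= (123.3 - 98.0) / (6 * 4.43)
= 25.3000 / 26.5800
= 0.9518

0.9518


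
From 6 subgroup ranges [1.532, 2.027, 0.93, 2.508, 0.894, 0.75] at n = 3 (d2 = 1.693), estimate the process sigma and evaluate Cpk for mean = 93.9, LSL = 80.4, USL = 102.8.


R_bar = (1.532 + 2.027 + 0.93 + 2.508 + 0.894 + 0.75) / 6 = 1.4401667
sigma = R_bar / d2 = 1.4401667 / 1.693 = 0.8506596
Cp = (USL - LSL)/(6*sigma) = (102.8 - 80.4)/(6*0.8506596) = 4.3888
Cpu = (102.8 - 93.9)/(3*0.8506596) = 3.4875
Cpl = (93.9 - 80.4)/(3*0.8506596) = 5.2900
Cpk = min(Cpu, Cpl) = 3.4875

3.4875


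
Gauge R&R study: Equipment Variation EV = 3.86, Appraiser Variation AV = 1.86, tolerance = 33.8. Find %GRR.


GRR = sqrt(EV^2 + AV^2) = sqrt(3.86^2 + 1.86^2) = 4.2847637
%GRR = GRR / tol * 100 = 4.2847637 / 33.8 * 100
%GRR = 12.6768

12.6768


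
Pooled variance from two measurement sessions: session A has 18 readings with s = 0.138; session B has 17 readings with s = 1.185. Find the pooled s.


s_p = sqrt(((n1-1)*s1^2 + (n2-1)*s2^2) / (n1+n2-2))
numerator = (18-1)*0.138^2 + (17-1)*1.185^2 = 0.323748 + 22.4676 = 22.791348
denominator = 18 + 17 - 2 = 33
s_p^2 = 22.791348 / 33 = 0.69064691
s_p = sqrt(0.69064691) = 0.8311

0.8311


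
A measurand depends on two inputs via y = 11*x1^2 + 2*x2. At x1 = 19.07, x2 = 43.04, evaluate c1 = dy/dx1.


y = 11*x1^2 + 2*x2
dy/dx1 = 2*11*x1
Evaluate at x1 = 19.07: c1 = 22 * 19.07
c1 = 419.5400

419.5400


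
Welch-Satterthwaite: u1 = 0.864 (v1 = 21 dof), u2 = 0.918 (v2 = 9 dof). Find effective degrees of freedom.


uc = sqrt(u1^2 + u2^2) = sqrt(0.864^2 + 0.918^2) = 1.2606427
v_eff = uc^4 / (u1^4/v1 + u2^4/v2)
= 1.2606427^4 / (0.864^4/21 + 0.918^4/9)
= 2.5256203 / 0.10544532
v_eff = 23.9519

23.9519


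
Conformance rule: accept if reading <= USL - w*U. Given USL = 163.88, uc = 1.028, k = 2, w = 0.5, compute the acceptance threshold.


U = k * uc = 2 * 1.028 = 2.056
guard band g = w * U = 0.5 * 2.056 = 1.028
AL = USL - g = 163.88 - 1.028
AL = 162.8520

162.8520


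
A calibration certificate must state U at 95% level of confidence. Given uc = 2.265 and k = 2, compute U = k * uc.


U = k * uc
U = 2 * 2.265
U = 4.5300

4.5300


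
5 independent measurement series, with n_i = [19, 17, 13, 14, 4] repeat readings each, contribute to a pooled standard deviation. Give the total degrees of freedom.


nu = sum_i (n_i - 1)
nu = ((19 - 1) + (17 - 1) + (13 - 1) + (14 - 1) + (4 - 1))
nu = 18 + 16 + 12 + 13 + 3
nu = 62

62


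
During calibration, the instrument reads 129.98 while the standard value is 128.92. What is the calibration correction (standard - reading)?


Correction = standard - reading
= 128.92 - 129.98
= -1.0600

-1.0600


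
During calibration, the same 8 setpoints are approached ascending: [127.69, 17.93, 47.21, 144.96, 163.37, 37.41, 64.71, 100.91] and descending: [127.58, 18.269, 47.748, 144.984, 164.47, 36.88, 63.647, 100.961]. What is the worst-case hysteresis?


|127.69 - 127.58| = 0.1100
|17.93 - 18.269| = 0.3390
|47.21 - 47.748| = 0.5380
|144.96 - 144.984| = 0.0240
|163.37 - 164.47| = 1.1000
|37.41 - 36.88| = 0.5300
|64.71 - 63.647| = 1.0630
|100.91 - 100.961| = 0.0510
hysteresis = max(diffs) = 1.1000

1.1000


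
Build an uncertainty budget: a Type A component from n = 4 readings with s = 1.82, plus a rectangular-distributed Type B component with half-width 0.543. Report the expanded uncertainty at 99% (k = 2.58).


u_A = s / sqrt(n) = 1.82 / sqrt(4) = 0.91
u_B = half_width / sqrt(3) = 0.543 / sqrt(3) = 0.3135012
uc = sqrt(u_A^2 + u_B^2) = sqrt(0.91^2 + 0.3135012^2) = 0.96248792
U = k * uc = 2.58 * 0.96248792
U = 2.4832

2.4832


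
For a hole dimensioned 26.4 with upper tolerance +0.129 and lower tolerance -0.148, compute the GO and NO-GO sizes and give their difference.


GO = nominal - lower_tol (smallest hole = maximum material condition)
GO = 26.4 - 0.148 = 26.252
NO-GO = nominal + upper_tol (largest hole = least material condition)
NO-GO = 26.4 + 0.129 = 26.529
spread = NO-GO - GO = 26.529 - 26.252 = 0.2770

0.2770


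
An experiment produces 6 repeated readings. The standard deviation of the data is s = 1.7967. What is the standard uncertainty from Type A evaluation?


u_A = s / sqrt(n)
u_A = 1.7967 / sqrt(6)
u_A = 1.7967 / 2.4494897
u_A = 0.7335

0.7335


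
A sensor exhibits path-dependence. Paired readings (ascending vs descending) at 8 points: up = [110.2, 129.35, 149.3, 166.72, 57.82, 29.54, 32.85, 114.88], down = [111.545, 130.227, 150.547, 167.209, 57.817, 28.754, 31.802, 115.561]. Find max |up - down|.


|110.2 - 111.545| = 1.3450
|129.35 - 130.227| = 0.8770
|149.3 - 150.547| = 1.2470
|166.72 - 167.209| = 0.4890
|57.82 - 57.817| = 0.0030
|29.54 - 28.754| = 0.7860
|32.85 - 31.802| = 1.0480
|114.88 - 115.561| = 0.6810
hysteresis = max(diffs) = 1.3450

1.3450


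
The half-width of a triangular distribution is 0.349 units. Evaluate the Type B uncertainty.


u_B = half_width / sqrt(6)
u_B = 0.349 / 2.4494897
u_B = 0.1425

0.1425


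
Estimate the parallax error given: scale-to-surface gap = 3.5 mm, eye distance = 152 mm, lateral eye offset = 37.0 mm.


error = h * offset / d
= 3.5 * 37.0 / 152
= 0.8520

0.8520


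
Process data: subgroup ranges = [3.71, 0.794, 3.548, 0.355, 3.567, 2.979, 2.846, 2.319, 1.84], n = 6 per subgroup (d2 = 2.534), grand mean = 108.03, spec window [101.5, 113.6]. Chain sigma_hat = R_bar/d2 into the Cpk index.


R_bar = (3.71 + 0.794 + 3.548 + 0.355 + 3.567 + 2.979 + 2.846 + 2.319 + 1.84) / 9 = 2.4397778
sigma = R_bar / d2 = 2.4397778 / 2.534 = 0.96281681
Cp = (USL - LSL)/(6*sigma) = (113.6 - 101.5)/(6*0.96281681) = 2.0945
Cpu = (113.6 - 108.03)/(3*0.96281681) = 1.9284
Cpl = (108.03 - 101.5)/(3*0.96281681) = 2.2607
Cpk = min(Cpu, Cpl) = 1.9284

1.9284


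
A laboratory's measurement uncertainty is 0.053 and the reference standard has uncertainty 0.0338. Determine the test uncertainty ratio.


TUR = u_lab / u_ref
= 0.053 / 0.0338
= 1.5680

1.5680


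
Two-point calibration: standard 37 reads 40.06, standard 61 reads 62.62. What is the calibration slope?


slope = (y2 - y1) / (x2 - x1)
= (62.62 - 40.06) / (61 - 37)
= 22.5600 / 24
= 0.9400

0.9400


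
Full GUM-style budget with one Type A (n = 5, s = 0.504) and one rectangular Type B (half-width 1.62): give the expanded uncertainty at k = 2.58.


u_A = s / sqrt(n) = 0.504 / sqrt(5) = 0.22539565
u_B = half_width / sqrt(3) = 1.62 / sqrt(3) = 0.93530744
uc = sqrt(u_A^2 + u_B^2) = sqrt(0.22539565^2 + 0.93530744^2) = 0.96208274
U = k * uc = 2.58 * 0.96208274
U = 2.4822

2.4822


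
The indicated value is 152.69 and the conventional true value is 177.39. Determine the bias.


Systematic error = measured - true
= 152.69 - 177.39
= -24.7000

-24.7000


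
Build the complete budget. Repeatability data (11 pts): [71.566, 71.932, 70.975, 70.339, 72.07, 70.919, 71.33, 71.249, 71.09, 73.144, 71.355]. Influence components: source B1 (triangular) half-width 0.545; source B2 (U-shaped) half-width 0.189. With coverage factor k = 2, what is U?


mean = (71.566 + 71.932 + 70.975 + 70.339 + 72.07 + 70.919 + 71.33 + 71.249 + 71.09 + 73.144 + 71.355) / 11 = 71.45172727
s = sqrt(sum((x - mean)^2)/(n-1)) = 0.7372324
u_A = s / sqrt(n) = 0.7372324 / sqrt(11) = 0.22228393
u_B1 = 0.545 / sqrt(6) = 0.22249532
u_B2 = 0.189 / sqrt(2) = 0.13364318
uc = sqrt(0.22228393^2 + 0.22249532^2 + 0.13364318^2) = 0.3417233
U = k * uc = 2 * 0.3417233
U = 0.6834

0.6834


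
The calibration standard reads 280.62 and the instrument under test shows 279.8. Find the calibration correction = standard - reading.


Correction = standard - reading
= 280.62 - 279.8
= 0.8200

0.8200


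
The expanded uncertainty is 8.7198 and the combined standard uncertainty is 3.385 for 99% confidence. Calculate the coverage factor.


k = U / uc
k = 8.7198 / 3.385
k = 2.576

2.576


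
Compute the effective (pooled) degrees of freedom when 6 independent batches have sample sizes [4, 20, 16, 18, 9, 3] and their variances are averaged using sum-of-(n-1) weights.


nu = sum_i (n_i - 1)
nu = ((4 - 1) + (20 - 1) + (16 - 1) + (18 - 1) + (9 - 1) + (3 - 1))
nu = 3 + 19 + 15 + 17 + 8 + 2
nu = 64

64


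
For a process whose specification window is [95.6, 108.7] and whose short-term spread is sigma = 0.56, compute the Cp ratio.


Cp = (USL - LSL) / (6 * sigma)
= (108.7 - 95.6) / (6 * 0.56)
= 13.1000 / 3.3600
= 3.8988

3.8988


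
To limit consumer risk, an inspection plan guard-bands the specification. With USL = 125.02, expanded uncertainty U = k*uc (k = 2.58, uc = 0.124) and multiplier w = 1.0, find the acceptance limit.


U = k * uc = 2.58 * 0.124 = 0.31992
guard band g = w * U = 1.0 * 0.31992 = 0.31992
AL = USL - g = 125.02 - 0.31992
AL = 124.7001

124.7001


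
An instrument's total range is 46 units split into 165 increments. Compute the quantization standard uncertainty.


resolution = range / divisions
resolution = 46 / 165 = 0.27878788
u_res = resolution / (2*sqrt(3))
u_res = 0.27878788 / 3.4641016
u_res = 0.0805

0.0805


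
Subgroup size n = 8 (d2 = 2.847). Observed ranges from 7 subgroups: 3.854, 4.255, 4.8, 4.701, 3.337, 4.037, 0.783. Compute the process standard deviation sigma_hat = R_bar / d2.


R_bar = (3.854 + 4.255 + 4.8 + 4.701 + 3.337 + 4.037 + 0.783) / 7
R_bar = 25.767 / 7 = 3.681
sigma_hat = R_bar / d2 = 3.681 / 2.847 = 1.2929

1.2929


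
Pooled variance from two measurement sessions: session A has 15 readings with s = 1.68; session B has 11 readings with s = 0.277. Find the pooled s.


s_p = sqrt(((n1-1)*s1^2 + (n2-1)*s2^2) / (n1+n2-2))
numerator = (15-1)*1.68^2 + (11-1)*0.277^2 = 39.5136 + 0.76729 = 40.28089
denominator = 15 + 11 - 2 = 24
s_p^2 = 40.28089 / 24 = 1.6783704
s_p = sqrt(1.6783704) = 1.2955

1.2955


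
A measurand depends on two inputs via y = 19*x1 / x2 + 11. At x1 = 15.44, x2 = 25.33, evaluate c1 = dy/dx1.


y = 19*x1 / x2 + 11
dy/dx1 = 19/x2
Evaluate at x2 = 25.33: c1 = 19 / 25.33
c1 = 0.7501

0.7501


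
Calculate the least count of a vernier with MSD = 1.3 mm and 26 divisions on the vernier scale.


LC = MSD / n_div
= 1.3 / 26
= 0.0500

0.0500


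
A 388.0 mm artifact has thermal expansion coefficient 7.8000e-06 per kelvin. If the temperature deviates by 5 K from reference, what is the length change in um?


dL = L * alpha * dT
= 388.0 * 7.8000e-06 * 5
= 0.0151320 mm
dL_um = 0.0151320 * 1000 = 15.1320 um

15.1320


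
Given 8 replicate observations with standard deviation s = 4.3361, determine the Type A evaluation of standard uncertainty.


u_A = s / sqrt(n)
u_A = 4.3361 / sqrt(8)
u_A = 4.3361 / 2.8284271
u_A = 1.5330

1.5330


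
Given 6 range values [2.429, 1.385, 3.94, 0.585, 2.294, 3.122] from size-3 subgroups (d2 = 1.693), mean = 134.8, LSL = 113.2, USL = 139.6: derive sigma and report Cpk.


R_bar = (2.429 + 1.385 + 3.94 + 0.585 + 2.294 + 3.122) / 6 = 2.2925
sigma = R_bar / d2 = 2.2925 / 1.693 = 1.3541051
Cp = (USL - LSL)/(6*sigma) = (139.6 - 113.2)/(6*1.3541051) = 3.2494
Cpu = (139.6 - 134.8)/(3*1.3541051) = 1.1816
Cpl = (134.8 - 113.2)/(3*1.3541051) = 5.3172
Cpk = min(Cpu, Cpl) = 1.1816

1.1816


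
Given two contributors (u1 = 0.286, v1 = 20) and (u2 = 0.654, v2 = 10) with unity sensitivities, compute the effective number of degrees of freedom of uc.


uc = sqrt(u1^2 + u2^2) = sqrt(0.286^2 + 0.654^2) = 0.71380109
v_eff = uc^4 / (u1^4/v1 + u2^4/v2)
= 0.71380109^4 / (0.286^4/20 + 0.654^4/10)
= 0.25960247 / 0.018628627
v_eff = 13.9357

13.9357


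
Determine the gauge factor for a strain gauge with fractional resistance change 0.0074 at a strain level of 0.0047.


GF = (dR/R) / epsilon
= 0.0074 / 0.0047
= 1.5745

1.5745


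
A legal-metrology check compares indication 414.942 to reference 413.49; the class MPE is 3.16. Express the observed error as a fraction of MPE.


e = indication - reference = 414.942 - 413.49 = 1.4520
|e| = 1.4520
ratio = |e| / MPE = 1.4520 / 3.16
ratio = 0.4595

0.4595


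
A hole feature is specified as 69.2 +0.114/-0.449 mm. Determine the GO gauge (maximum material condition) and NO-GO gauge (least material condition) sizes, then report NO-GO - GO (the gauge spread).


GO = nominal - lower_tol (smallest hole = maximum material condition)
GO = 69.2 - 0.449 = 68.751
NO-GO = nominal + upper_tol (largest hole = least material condition)
NO-GO = 69.2 + 0.114 = 69.314
spread = NO-GO - GO = 69.314 - 68.751 = 0.5630

0.5630


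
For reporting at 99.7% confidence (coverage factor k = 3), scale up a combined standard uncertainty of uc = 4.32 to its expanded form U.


U = k * uc
U = 3 * 4.32
U = 12.9600

12.9600


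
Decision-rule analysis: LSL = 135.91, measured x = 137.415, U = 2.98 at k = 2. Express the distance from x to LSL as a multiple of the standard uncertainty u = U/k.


u = U / k = 2.98 / 2 = 1.49
margin = |LSL - x| = |135.91 - 137.415| = 1.505
z = margin / u = 1.505 / 1.49
z = 1.0101

1.0101


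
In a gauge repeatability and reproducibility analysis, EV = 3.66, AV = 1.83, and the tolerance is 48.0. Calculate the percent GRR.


GRR = sqrt(EV^2 + AV^2) = sqrt(3.66^2 + 1.83^2) = 4.0920044
%GRR = GRR / tol * 100 = 4.0920044 / 48.0 * 100
%GRR = 8.5250

8.5250


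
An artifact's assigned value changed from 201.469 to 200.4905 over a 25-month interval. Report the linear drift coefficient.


rate = (v2 - v1) / months
= (200.4905 - 201.469) / 25
= -0.9785 / 25
= -0.0391

-0.0391


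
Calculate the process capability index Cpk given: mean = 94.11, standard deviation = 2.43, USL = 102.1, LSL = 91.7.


Cpu = (USL - mean) / (3*sigma) = (102.1 - 94.11) / (3*2.43) = 1.0960
Cpl = (mean - LSL) / (3*sigma) = (94.11 - 91.7) / (3*2.43) = 0.3306
Cpk = min(Cpu, Cpl) = 0.3306

0.3306


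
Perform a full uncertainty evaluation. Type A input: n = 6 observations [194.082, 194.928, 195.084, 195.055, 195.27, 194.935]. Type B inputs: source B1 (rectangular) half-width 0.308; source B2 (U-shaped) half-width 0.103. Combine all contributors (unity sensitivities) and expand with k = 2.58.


mean = (194.082 + 194.928 + 195.084 + 195.055 + 195.27 + 194.935) / 6 = 194.8923333
s = sqrt(sum((x - mean)^2)/(n-1)) = 0.41606762
u_A = s / sqrt(n) = 0.41606762 / sqrt(6) = 0.16985889
u_B1 = 0.308 / sqrt(3) = 0.17782388
u_B2 = 0.103 / sqrt(2) = 0.072831998
uc = sqrt(0.16985889^2 + 0.17782388^2 + 0.072831998^2) = 0.25647198
U = k * uc = 2.58 * 0.25647198
U = 0.6617

0.6617


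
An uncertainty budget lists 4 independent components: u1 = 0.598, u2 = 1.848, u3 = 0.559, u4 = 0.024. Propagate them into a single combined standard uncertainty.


uc = sqrt(0.598^2 + 1.848^2 + 0.559^2 + 0.024^2)
uc = sqrt(4.085765)
uc = 2.0213

2.0213


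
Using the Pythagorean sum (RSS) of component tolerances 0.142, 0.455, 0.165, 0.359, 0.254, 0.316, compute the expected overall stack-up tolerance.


RSS = sqrt(0.142^2 + 0.455^2 + 0.165^2 + 0.359^2 + 0.254^2 + 0.316^2)
= sqrt(0.547667)
= 0.7400

0.7400


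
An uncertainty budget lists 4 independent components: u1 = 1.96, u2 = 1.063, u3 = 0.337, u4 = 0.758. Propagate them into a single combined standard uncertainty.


uc = sqrt(1.96^2 + 1.063^2 + 0.337^2 + 0.758^2)
uc = sqrt(5.659702)
uc = 2.3790

2.3790


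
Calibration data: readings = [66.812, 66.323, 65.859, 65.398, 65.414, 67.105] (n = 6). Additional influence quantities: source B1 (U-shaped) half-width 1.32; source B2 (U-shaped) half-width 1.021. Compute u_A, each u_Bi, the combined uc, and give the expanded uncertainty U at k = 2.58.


mean = (66.812 + 66.323 + 65.859 + 65.398 + 65.414 + 67.105) / 6 = 66.15183333
s = sqrt(sum((x - mean)^2)/(n-1)) = 0.71722505
u_A = s / sqrt(n) = 0.71722505 / sqrt(6) = 0.2928059
u_B1 = 1.32 / sqrt(2) = 0.93338095
u_B2 = 1.021 / sqrt(2) = 0.72195602
uc = sqrt(0.2928059^2 + 0.93338095^2 + 0.72195602^2) = 1.2157943
U = k * uc = 2.58 * 1.2157943
U = 3.1367

3.1367


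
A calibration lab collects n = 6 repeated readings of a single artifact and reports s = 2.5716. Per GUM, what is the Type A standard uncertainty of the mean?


u_A = s / sqrt(n)
u_A = 2.5716 / sqrt(6)
u_A = 2.5716 / 2.4494897
u_A = 1.0499

1.0499


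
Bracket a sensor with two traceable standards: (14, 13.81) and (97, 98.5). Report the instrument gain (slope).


slope = (y2 - y1) / (x2 - x1)
= (98.5 - 13.81) / (97 - 14)
= 84.6900 / 83
= 1.0204

1.0204


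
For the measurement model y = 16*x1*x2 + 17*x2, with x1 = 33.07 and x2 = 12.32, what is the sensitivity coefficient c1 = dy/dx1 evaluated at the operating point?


y = 16*x1*x2 + 17*x2
dy/dx1 = 16*x2
Evaluate at x2 = 12.32: c1 = 16 * 12.32
c1 = 197.1200

197.1200


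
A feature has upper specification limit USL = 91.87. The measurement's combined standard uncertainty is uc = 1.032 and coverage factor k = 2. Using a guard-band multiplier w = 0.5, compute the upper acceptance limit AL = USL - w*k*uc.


U = k * uc = 2 * 1.032 = 2.064
guard band g = w * U = 0.5 * 2.064 = 1.032
AL = USL - g = 91.87 - 1.032
AL = 90.8380

90.8380


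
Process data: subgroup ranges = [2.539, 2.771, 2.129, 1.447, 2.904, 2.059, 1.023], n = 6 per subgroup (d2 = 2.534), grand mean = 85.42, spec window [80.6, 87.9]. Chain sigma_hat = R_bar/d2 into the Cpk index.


R_bar = (2.539 + 2.771 + 2.129 + 1.447 + 2.904 + 2.059 + 1.023) / 7 = 2.1245714
sigma = R_bar / d2 = 2.1245714 / 2.534 = 0.83842597
Cp = (USL - LSL)/(6*sigma) = (87.9 - 80.6)/(6*0.83842597) = 1.4511
Cpu = (87.9 - 85.42)/(3*0.83842597) = 0.9860
Cpl = (85.42 - 80.6)/(3*0.83842597) = 1.9163
Cpk = min(Cpu, Cpl) = 0.9860

0.9860


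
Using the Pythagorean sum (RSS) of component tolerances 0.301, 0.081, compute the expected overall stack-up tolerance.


RSS = sqrt(0.301^2 + 0.081^2)
= sqrt(0.097162)
= 0.3117

0.3117


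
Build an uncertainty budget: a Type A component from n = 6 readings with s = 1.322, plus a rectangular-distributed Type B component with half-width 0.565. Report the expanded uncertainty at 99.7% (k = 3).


u_A = s / sqrt(n) = 1.322 / sqrt(6) = 0.53970424
u_B = half_width / sqrt(3) = 0.565 / sqrt(3) = 0.3262029
uc = sqrt(u_A^2 + u_B^2) = sqrt(0.53970424^2 + 0.3262029^2) = 0.63062588
U = k * uc = 3 * 0.63062588
U = 1.8919

1.8919


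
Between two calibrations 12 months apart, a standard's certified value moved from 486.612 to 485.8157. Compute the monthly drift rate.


rate = (v2 - v1) / months
= (485.8157 - 486.612) / 12
= -0.7963 / 12
= -0.0664

-0.0664


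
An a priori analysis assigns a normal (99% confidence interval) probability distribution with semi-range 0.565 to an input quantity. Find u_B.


u_B = half_width / 2.576
u_B = 0.565 / 2.576
u_B = 0.2193

0.2193


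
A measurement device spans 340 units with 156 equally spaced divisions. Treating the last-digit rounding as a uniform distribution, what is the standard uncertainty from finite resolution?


resolution = range / divisions
resolution = 340 / 156 = 2.1794872
u_res = resolution / (2*sqrt(3))
u_res = 2.1794872 / 3.4641016
u_res = 0.6292

0.6292


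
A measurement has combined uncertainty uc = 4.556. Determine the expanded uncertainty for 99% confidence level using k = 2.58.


U = k * uc
U = 2.58 * 4.556
U = 11.7545

11.7545


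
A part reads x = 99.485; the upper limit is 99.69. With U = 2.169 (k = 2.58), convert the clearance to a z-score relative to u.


u = U / k = 2.169 / 2.58 = 0.84069767
margin = |USL - x| = |99.69 - 99.485| = 0.205
z = margin / u = 0.205 / 0.84069767
z = 0.2438

0.2438


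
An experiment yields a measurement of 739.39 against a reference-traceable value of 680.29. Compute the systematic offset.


Systematic error = measured - true
= 739.39 - 680.29
= 59.1000

59.1000


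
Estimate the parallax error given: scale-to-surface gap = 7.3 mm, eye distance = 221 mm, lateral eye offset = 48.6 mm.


error = h * offset / d
= 7.3 * 48.6 / 221
= 1.6053

1.6053


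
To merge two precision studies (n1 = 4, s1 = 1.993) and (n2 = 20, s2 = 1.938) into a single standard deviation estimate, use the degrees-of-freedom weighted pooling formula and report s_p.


s_p = sqrt(((n1-1)*s1^2 + (n2-1)*s2^2) / (n1+n2-2))
numerator = (4-1)*1.993^2 + (20-1)*1.938^2 = 11.916147 + 71.361036 = 83.277183
denominator = 4 + 20 - 2 = 22
s_p^2 = 83.277183 / 22 = 3.7853265
s_p = sqrt(3.7853265) = 1.9456

1.9456


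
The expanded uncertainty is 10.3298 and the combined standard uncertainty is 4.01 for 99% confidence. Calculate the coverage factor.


k = U / uc
k = 10.3298 / 4.01
k = 2.576

2.576


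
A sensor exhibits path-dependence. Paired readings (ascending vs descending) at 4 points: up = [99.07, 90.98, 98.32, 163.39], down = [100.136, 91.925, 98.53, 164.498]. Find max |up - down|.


|99.07 - 100.136| = 1.0660
|90.98 - 91.925| = 0.9450
|98.32 - 98.53| = 0.2100
|163.39 - 164.498| = 1.1080
hysteresis = max(diffs) = 1.1080

1.1080


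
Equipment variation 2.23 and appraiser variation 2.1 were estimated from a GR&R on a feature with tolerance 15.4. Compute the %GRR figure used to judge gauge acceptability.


GRR = sqrt(EV^2 + AV^2) = sqrt(2.23^2 + 2.1^2) = 3.063152
%GRR = GRR / tol * 100 = 3.063152 / 15.4 * 100
%GRR = 19.8906

19.8906


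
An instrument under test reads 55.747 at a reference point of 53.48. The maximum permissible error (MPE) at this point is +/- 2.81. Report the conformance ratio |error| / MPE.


e = indication - reference = 55.747 - 53.48 = 2.2670
|e| = 2.2670
ratio = |e| / MPE = 2.2670 / 2.81
ratio = 0.8068

0.8068


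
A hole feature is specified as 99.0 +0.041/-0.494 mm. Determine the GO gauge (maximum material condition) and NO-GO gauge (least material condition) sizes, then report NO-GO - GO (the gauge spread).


GO = nominal - lower_tol (smallest hole = maximum material condition)
GO = 99.0 - 0.494 = 98.506
NO-GO = nominal + upper_tol (largest hole = least material condition)
NO-GO = 99.0 + 0.041 = 99.041
spread = NO-GO - GO = 99.041 - 98.506 = 0.5350

0.5350


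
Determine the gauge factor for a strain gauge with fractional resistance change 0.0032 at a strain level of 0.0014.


GF = (dR/R) / epsilon
= 0.0032 / 0.0014
= 2.2857

2.2857


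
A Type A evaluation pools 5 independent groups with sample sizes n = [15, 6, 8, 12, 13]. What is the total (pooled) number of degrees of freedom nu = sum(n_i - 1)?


nu = sum_i (n_i - 1)
nu = ((15 - 1) + (6 - 1) + (8 - 1) + (12 - 1) + (13 - 1))
nu = 14 + 5 + 7 + 11 + 12
nu = 49

49


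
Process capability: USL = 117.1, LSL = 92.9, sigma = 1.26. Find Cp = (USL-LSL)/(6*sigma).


Cp = (USL - LSL) / (6 * sigma)
= (117.1 - 92.9) / (6 * 1.26)
= 24.2000 / 7.5600
= 3.2011

3.2011


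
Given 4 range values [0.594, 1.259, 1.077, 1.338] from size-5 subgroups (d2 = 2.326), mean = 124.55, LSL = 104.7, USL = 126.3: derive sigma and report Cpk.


R_bar = (0.594 + 1.259 + 1.077 + 1.338) / 4 = 1.067
sigma = R_bar / d2 = 1.067 / 2.326 = 0.45872743
Cp = (USL - LSL)/(6*sigma) = (126.3 - 104.7)/(6*0.45872743) = 7.8478
Cpu = (126.3 - 124.55)/(3*0.45872743) = 1.2716
Cpl = (124.55 - 104.7)/(3*0.45872743) = 14.4240
Cpk = min(Cpu, Cpl) = 1.2716

1.2716


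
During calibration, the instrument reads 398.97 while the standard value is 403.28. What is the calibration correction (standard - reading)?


Correction = standard - reading
= 403.28 - 398.97
= 4.3100

4.3100


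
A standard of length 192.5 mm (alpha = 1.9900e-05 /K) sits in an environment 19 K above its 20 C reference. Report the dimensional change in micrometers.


dL = L * alpha * dT
= 192.5 * 1.9900e-05 * 19
= 0.0727843 mm
dL_um = 0.0727843 * 1000 = 72.7843 um

72.7843


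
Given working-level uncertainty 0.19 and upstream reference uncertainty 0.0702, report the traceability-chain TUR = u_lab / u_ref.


TUR = u_lab / u_ref
= 0.19 / 0.0702
= 2.7066

2.7066


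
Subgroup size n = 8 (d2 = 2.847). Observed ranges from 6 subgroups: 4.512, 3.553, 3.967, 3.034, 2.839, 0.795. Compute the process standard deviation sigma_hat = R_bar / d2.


R_bar = (4.512 + 3.553 + 3.967 + 3.034 + 2.839 + 0.795) / 6
R_bar = 18.7 / 6 = 3.1166667
sigma_hat = R_bar / d2 = 3.1166667 / 2.847 = 1.0947

1.0947


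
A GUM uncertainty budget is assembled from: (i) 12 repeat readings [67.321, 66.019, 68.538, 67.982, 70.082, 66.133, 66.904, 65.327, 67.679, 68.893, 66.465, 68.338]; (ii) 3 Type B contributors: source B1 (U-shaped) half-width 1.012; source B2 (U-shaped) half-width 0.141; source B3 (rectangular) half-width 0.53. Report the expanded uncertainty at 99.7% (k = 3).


mean = (67.321 + 66.019 + 68.538 + 67.982 + 70.082 + 66.133 + 66.904 + 65.327 + 67.679 + 68.893 + 66.465 + 68.338) / 12 = 67.47341667
s = sqrt(sum((x - mean)^2)/(n-1)) = 1.377917
u_A = s / sqrt(n) = 1.377917 / sqrt(12) = 0.39777038
u_B1 = 1.012 / sqrt(2) = 0.71559206
u_B2 = 0.141 / sqrt(2) = 0.099702056
u_B3 = 0.53 / sqrt(3) = 0.30599564
uc = sqrt(0.39777038^2 + 0.71559206^2 + 0.099702056^2 + 0.30599564^2) = 0.87969717
U = k * uc = 3 * 0.87969717
U = 2.6391

2.6391


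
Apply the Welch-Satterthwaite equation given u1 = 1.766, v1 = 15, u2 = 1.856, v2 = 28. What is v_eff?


uc = sqrt(u1^2 + u2^2) = sqrt(1.766^2 + 1.856^2) = 2.5619313
v_eff = uc^4 / (u1^4/v1 + u2^4/v2)
= 2.5619313^4 / (1.766^4/15 + 1.856^4/28)
= 43.079427 / 1.0722357
v_eff = 40.1772

40.1772


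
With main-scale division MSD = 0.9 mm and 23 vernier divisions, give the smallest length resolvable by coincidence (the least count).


LC = MSD / n_div
= 0.9 / 23
= 0.0391

0.0391


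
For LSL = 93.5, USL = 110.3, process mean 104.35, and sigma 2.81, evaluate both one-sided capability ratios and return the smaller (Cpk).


Cpu = (USL - mean) / (3*sigma) = (110.3 - 104.35) / (3*2.81) = 0.7058
Cpl = (mean - LSL) / (3*sigma) = (104.35 - 93.5) / (3*2.81) = 1.2871
Cpk = min(Cpu, Cpl) = 0.7058

0.7058


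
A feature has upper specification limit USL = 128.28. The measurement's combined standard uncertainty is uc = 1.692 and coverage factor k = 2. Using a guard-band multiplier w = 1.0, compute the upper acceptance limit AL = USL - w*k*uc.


U = k * uc = 2 * 1.692 = 3.384
guard band g = w * U = 1.0 * 3.384 = 3.384
AL = USL - g = 128.28 - 3.384
AL = 124.8960

124.8960


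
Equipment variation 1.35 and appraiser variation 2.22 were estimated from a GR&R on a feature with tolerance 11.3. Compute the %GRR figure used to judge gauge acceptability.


GRR = sqrt(EV^2 + AV^2) = sqrt(1.35^2 + 2.22^2) = 2.5982494
%GRR = GRR / tol * 100 = 2.5982494 / 11.3 * 100
%GRR = 22.9934

22.9934


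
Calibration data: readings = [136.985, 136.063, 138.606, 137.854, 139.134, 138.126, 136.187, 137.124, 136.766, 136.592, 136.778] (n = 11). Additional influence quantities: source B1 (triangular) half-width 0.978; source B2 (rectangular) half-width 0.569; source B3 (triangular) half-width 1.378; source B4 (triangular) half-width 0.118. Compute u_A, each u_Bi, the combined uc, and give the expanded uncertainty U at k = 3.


mean = (136.985 + 136.063 + 138.606 + 137.854 + 139.134 + 138.126 + 136.187 + 137.124 + 136.766 + 136.592 + 136.778) / 11 = 137.2922727
s = sqrt(sum((x - mean)^2)/(n-1)) = 1.0007882
u_A = s / sqrt(n) = 1.0007882 / sqrt(11) = 0.301749
u_B1 = 0.978 / sqrt(6) = 0.39926683
u_B2 = 0.569 / sqrt(3) = 0.3285123
u_B3 = 1.378 / sqrt(6) = 0.56256614
u_B4 = 0.118 / sqrt(6) = 0.048173298
uc = sqrt(0.301749^2 + 0.39926683^2 + 0.3285123^2 + 0.56256614^2 + 0.048173298^2) = 0.82291441
U = k * uc = 3 * 0.82291441
U = 2.4687

2.4687


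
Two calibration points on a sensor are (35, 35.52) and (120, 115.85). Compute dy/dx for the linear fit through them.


slope = (y2 - y1) / (x2 - x1)
= (115.85 - 35.52) / (120 - 35)
= 80.3300 / 85
= 0.9451

0.9451


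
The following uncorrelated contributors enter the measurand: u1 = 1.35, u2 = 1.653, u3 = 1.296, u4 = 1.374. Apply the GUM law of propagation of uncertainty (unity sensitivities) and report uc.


uc = sqrt(1.35^2 + 1.653^2 + 1.296^2 + 1.374^2)
uc = sqrt(8.122401)
uc = 2.8500

2.8500


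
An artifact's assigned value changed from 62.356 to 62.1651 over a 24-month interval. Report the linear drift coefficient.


rate = (v2 - v1) / months
= (62.1651 - 62.356) / 24
= -0.1909 / 24
= -0.0080

-0.0080
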